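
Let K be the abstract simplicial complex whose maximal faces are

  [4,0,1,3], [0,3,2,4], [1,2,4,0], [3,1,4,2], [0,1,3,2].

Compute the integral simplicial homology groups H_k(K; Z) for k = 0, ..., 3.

Order the vertices as 0 < 1 < 2 < 3 < 4. Listing each simplex with vertices in this order, K has dimension 3 with simplices:

  0-simplices (5): [0], [1], [2], [3], [4]
  1-simplices (10): [0,1], [0,2], [0,3], [0,4], [1,2], [1,3], [1,4], [2,3], [2,4], [3,4]
  2-simplices (10): [0,1,2], [0,1,3], [0,1,4], [0,2,3], [0,2,4], [0,3,4], [1,2,3], [1,2,4], [1,3,4], [2,3,4]
  3-simplices (5): [0,1,2,3], [0,1,2,4], [0,1,3,4], [0,2,3,4], [1,2,3,4]

so the chain groups are C_0 ≅ Z^5, C_1 ≅ Z^10, C_2 ≅ Z^10, C_3 ≅ Z^5.

The boundary map ∂_1: C_1 → C_0 maps an edge to its endpoints' difference, ∂[p,q] = q − p.
The resulting 5×10 matrix has rank 4, and its Smith normal form has invariant factors (1,1,1,1).

∂_2: C_2 → C_1 maps a triangle to the signed sum of its edges. For instance
  ∂[0,1,2] = [1,2] − [0,2] + [0,1],
  ∂[1,3,4] = [3,4] − [1,4] + [1,3].
This gives a 10×10 integer matrix of rank 6; reducing to Smith normal form yields diagonal entries (1,1,1,1,1,1).

Boundary ∂_3: C_3 → C_2 sends each 3-simplex σ to the alternating sum Σ_i (−1)^i (σ with its i-th vertex removed). For instance
  ∂[0,2,3,4] = [2,3,4] − [0,3,4] + [0,2,4] − [0,2,3],
  ∂[0,1,2,3] = [1,2,3] − [0,2,3] + [0,1,3] − [0,1,2].
The resulting 10×5 matrix has rank 4, and its Smith normal form has invariant factors (1,1,1,1).

Computing H_k = (kernel of ∂_k) / (image of ∂_{k+1}):

  H_0: rank C_0 − rank ∂_1 = 5 − 4 = 1, and the invariant factors of ∂_1 are all 1, so H_0 = Z.
  H_1: rank ker ∂_1 − rank ∂_2 = (10 − 4) − 6 = 0, and the invariant factors of ∂_2 are all 1, so H_1 = 0.
  H_2: rank ker ∂_2 − rank ∂_3 = (10 − 6) − 4 = 0, and the invariant factors of ∂_3 are all 1, so H_2 = 0.
  H_3: rank ker ∂_3 − rank ∂_4 = (5 − 4) − 0 = 1, and there is no ∂_4, so H_3 = Z.

H_0 ≅ Z,  H_1 = 0,  H_2 = 0,  H_3 ≅ Z.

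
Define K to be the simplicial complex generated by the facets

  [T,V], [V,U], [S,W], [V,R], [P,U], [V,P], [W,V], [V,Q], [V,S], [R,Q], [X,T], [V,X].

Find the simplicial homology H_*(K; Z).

Fix the vertex order P < Q < R < S < T < U < V < W < X and write every simplex with vertices in increasing order. Then dim K = 1 and the simplices of K are:

  0-simplices (9): P, Q, R, S, T, U, V, W, X
  1-simplices (12): PU, PV, QR, QV, RV, SV, SW, TV, TX, UV, VW, VX

so the chain groups are C_0 ≅ Z^9, C_1 ≅ Z^12.

Boundary ∂_1: C_1 → C_0 maps an edge to its endpoints' difference, ∂[p,q] = q − p. For instance
  ∂TX = X − T.
The 9×12 boundary matrix has rank 8 and Smith normal form diag(1,1,1,1,1,1,1,1).

Reading off H_k = ker ∂_k / im ∂_{k+1}:

  H_0: rank C_0 − rank ∂_1 = 9 − 8 = 1, and the invariant factors of ∂_1 are all 1, so H_0 = Z.
  H_1: rank ker ∂_1 − rank ∂_2 = (12 − 8) − 0 = 4, and there is no ∂_2, so H_1 = Z^4.

As a check, the Euler characteristic is 9 − 12 = -3, which agrees with 1 − 4 = -3.
(K is a triangulation of a wedge of 4 circles.)

H_0 ≅ Z,  H_1 ≅ Z^4.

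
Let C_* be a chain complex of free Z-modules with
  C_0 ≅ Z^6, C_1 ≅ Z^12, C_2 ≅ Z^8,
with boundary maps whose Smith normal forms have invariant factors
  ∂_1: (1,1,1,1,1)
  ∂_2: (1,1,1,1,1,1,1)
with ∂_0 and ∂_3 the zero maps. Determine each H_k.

H_0: b_0 = 6 − 0 − 5 = 1; torsion from ∂_1 factors > 1: none. So H_0 = Z.
H_1: b_1 = 12 − 5 − 7 = 0; torsion from ∂_2 factors > 1: none. So H_1 = 0.
H_2: b_2 = 8 − 7 − 0 = 1; torsion from ∂_3 factors > 1: none. So H_2 = Z.

H_0 = Z,  H_1 = 0,  H_2 = Z.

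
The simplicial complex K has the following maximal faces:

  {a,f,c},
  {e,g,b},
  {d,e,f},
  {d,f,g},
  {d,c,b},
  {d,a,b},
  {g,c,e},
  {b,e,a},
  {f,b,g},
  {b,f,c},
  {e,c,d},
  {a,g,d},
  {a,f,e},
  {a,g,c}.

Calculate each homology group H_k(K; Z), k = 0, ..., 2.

H_0 = Z,  H_1 = Z^2,  H_2 = Z.

Fix the vertex order a < b < c < d < e < f < g and write every simplex with vertices in increasing order. Then dim K = 2 and the simplices of K are:

  0-simplices (7): a, b, c, d, e, f, g
  1-simplices (21): ab, ac, ad, ae, af, ag, bc, bd, be, bf, bg, cd, ce, cf, cg, de, df, dg, ef, eg, fg
  2-simplices (14): abd, abe, acf, acg, adg, aef, bcd, bcf, beg, bfg, cde, ceg, def, dfg

so the chain groups are C_0 ≅ Z^7, C_1 ≅ Z^21, C_2 ≅ Z^14.

The boundary map ∂_1: C_1 → C_0 is given by ∂[p,q] = [q] − [p].
As a 7×21 matrix over Z this has rank 6, with invariant factors (1,1,1,1,1,1).

Boundary ∂_2: C_2 → C_1 acts by ∂[p,q,r] = [q,r] − [p,r] + [p,q]. For instance
  ∂bcd = cd − bd + bc,
  ∂adg = dg − ag + ad.
The 21×14 boundary matrix has rank 13 and Smith normal form diag(1,1,1,1,1,1,1,1,1,1,1,1,1).

Computing H_k = (kernel of ∂_k) / (image of ∂_{k+1}):

  H_0: rank C_0 − rank ∂_1 = 7 − 6 = 1, and the invariant factors of ∂_1 are all 1, so H_0 ≅ Z.
  H_1: rank ker ∂_1 − rank ∂_2 = (21 − 6) − 13 = 2, and the invariant factors of ∂_2 are all 1, so H_1 ≅ Z^2.
  H_2: rank ker ∂_2 − rank ∂_3 = (14 − 13) − 0 = 1, and there is no ∂_3, so H_2 ≅ Z.

As a check, the Euler characteristic is 7 − 21 + 14 = 0, which agrees with 1 − 2 + 1 = 0.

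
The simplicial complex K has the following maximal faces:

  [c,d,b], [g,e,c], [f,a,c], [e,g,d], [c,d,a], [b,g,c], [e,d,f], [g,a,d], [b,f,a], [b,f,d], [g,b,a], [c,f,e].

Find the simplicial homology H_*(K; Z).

H_0 ≅ Z,  H_1 ≅ Z/2Z,  H_2 = 0.

Take the total order a < b < c < d < e < f < g on the vertex set. Then K (dimension 2) consists of the simplices:

  0-simplices (7): a, b, c, d, e, f, g
  1-simplices (18): ab, ac, ad, af, ag, bc, bd, bf, bg, cd, ce, cf, cg, de, df, dg, ef, eg
  2-simplices (12): abf, abg, acd, acf, adg, bcd, bcg, bdf, cef, ceg, def, deg

so the chain groups are C_0 ≅ Z^7, C_1 ≅ Z^18, C_2 ≅ Z^12.

∂_1: C_1 → C_0 is given by ∂[p,q] = [q] − [p].
The 7×18 boundary matrix has rank 6 and Smith normal form diag(1,1,1,1,1,1).

∂_2: C_2 → C_1 acts by ∂[p,q,r] = [q,r] − [p,r] + [p,q]. For instance
  ∂cef = ef − cf + ce,
  ∂def = ef − df + de.
This gives a 18×12 integer matrix of rank 12; reducing to Smith normal form yields diagonal entries (1,1,1,1,1,1,1,1,1,1,1,2).

From H_k ≅ ker(∂_k) / im(∂_{k+1}) we obtain:

  H_0: rank C_0 − rank ∂_1 = 7 − 6 = 1, and the invariant factors of ∂_1 are all 1, so H_0 ≅ Z.
  H_1: rank ker ∂_1 − rank ∂_2 = (18 − 6) − 12 = 0, and ∂_2 has invariant factor 2 > 1, so H_1 ≅ Z/2Z.
  H_2: rank ker ∂_2 − rank ∂_3 = (12 − 12) − 0 = 0, and there is no ∂_3, so H_2 ≅ 0.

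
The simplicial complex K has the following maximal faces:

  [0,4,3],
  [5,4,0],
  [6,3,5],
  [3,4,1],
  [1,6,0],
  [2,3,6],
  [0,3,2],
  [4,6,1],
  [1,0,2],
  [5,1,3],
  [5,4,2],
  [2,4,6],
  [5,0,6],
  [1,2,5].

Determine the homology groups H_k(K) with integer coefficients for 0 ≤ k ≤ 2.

H_0 ≅ Z,  H_1 ≅ Z^2,  H_2 ≅ Z.

We work with the vertex ordering 0 < 1 < 2 < 3 < 4 < 5 < 6. The simplices of K, each written with vertices in increasing order, are:

  0-simplices (7): [0], [1], [2], [3], [4], [5], [6]
  1-simplices (21): [0,1], [0,2], [0,3], [0,4], [0,5], [0,6], [1,2], [1,3], [1,4], [1,5], [1,6], [2,3], [2,4], [2,5], [2,6], [3,4], [3,5], [3,6], [4,5], [4,6], [5,6]
  2-simplices (14): [0,1,2], [0,1,6], [0,2,3], [0,3,4], [0,4,5], [0,5,6], [1,2,5], [1,3,4], [1,3,5], [1,4,6], [2,3,6], [2,4,5], [2,4,6], [3,5,6]

so the chain groups are C_0 ≅ Z^7, C_1 ≅ Z^21, C_2 ≅ Z^14.

∂_1: C_1 → C_0 maps an edge to its endpoints' difference, ∂[p,q] = q − p.
The 7×21 boundary matrix has rank 6 and Smith normal form diag(1,1,1,1,1,1).

∂_2: C_2 → C_1 acts by ∂[p,q,r] = [q,r] − [p,r] + [p,q]. For instance
  ∂[0,2,3] = [2,3] − [0,3] + [0,2],
  ∂[3,5,6] = [5,6] − [3,6] + [3,5].
As a 21×14 matrix over Z this has rank 13, with invariant factors (1,1,1,1,1,1,1,1,1,1,1,1,1).

Reading off H_k = ker ∂_k / im ∂_{k+1}:

  H_0: rank C_0 − rank ∂_1 = 7 − 6 = 1, and the invariant factors of ∂_1 are all 1, so H_0 ≅ Z.
  H_1: rank ker ∂_1 − rank ∂_2 = (21 − 6) − 13 = 2, and the invariant factors of ∂_2 are all 1, so H_1 ≅ Z^2.
  H_2: rank ker ∂_2 − rank ∂_3 = (14 − 13) − 0 = 1, and there is no ∂_3, so H_2 ≅ Z.

As a check, the Euler characteristic is 7 − 21 + 14 = 0, which agrees with 1 − 2 + 1 = 0.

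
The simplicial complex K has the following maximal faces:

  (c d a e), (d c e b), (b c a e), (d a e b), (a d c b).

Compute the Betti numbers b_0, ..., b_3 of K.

b_0 = 1, b_1 = 0, b_2 = 0, b_3 = 1.

Take the total order a < b < c < d < e on the vertex set. Then K (dimension 3) consists of the simplices:

  0-simplices (5): a, b, c, d, e
  1-simplices (10): ab, ac, ad, ae, bc, bd, be, cd, ce, de
  2-simplices (10): abc, abd, abe, acd, ace, ade, bcd, bce, bde, cde
  3-simplices (5): abcd, abce, abde, acde, bcde

giving chain groups C_0 ≅ Z^5, C_1 ≅ Z^10, C_2 ≅ Z^10, C_3 ≅ Z^5.

The boundary map ∂_1: C_1 → C_0 sends each edge [p,q] (with p < q) to q − p. For instance
  ∂ad = d − a.
The resulting 5×10 matrix has rank 4, and its Smith normal form has invariant factors (1,1,1,1).

The boundary map ∂_2: C_2 → C_1 acts by ∂[p,q,r] = [q,r] − [p,r] + [p,q]. For instance
  ∂ade = de − ae + ad,
  ∂bce = ce − be + bc.
The resulting 10×10 matrix has rank 6, and its Smith normal form has invariant factors (1,1,1,1,1,1).

Boundary ∂_3: C_3 → C_2 sends each 3-simplex σ to the alternating sum Σ_i (−1)^i (σ with its i-th vertex removed). For instance
  ∂abde = bde − ade + abe − abd,
  ∂abcd = bcd − acd + abd − abc.
As a 10×5 matrix over Z this has rank 4, with invariant factors (1,1,1,1).

Now H_k = ker ∂_k / im ∂_{k+1}, so:

  H_0: rank C_0 − rank ∂_1 = 5 − 4 = 1, and the invariant factors of ∂_1 are all 1, so H_0 = Z.
  H_1: rank ker ∂_1 − rank ∂_2 = (10 − 4) − 6 = 0, and the invariant factors of ∂_2 are all 1, so H_1 = 0.
  H_2: rank ker ∂_2 − rank ∂_3 = (10 − 6) − 4 = 0, and the invariant factors of ∂_3 are all 1, so H_2 = 0.
  H_3: rank ker ∂_3 − rank ∂_4 = (5 − 4) − 0 = 1, and there is no ∂_4, so H_3 = Z.

Hence the Betti numbers are b_0 = 1, b_1 = 0, b_2 = 0, b_3 = 1.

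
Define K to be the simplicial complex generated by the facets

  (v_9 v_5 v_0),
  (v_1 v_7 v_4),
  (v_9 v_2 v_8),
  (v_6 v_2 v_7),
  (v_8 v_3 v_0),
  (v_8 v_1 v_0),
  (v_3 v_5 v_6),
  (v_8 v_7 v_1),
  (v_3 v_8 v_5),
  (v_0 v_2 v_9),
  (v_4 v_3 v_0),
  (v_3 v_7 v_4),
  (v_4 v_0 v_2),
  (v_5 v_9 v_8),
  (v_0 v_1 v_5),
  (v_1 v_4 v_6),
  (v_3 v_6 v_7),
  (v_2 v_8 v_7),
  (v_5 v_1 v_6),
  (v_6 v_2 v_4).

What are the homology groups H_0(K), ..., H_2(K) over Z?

H_0 = Z,  H_1 = Z ⊕ Z/2,  H_2 = 0.

We work with the vertex ordering v_0 < v_1 < v_2 < v_3 < v_4 < v_5 < v_6 < v_7 < v_8 < v_9. The simplices of K, each written with vertices in increasing order, are:

  0-simplices (10): [v_0], [v_1], [v_2], [v_3], [v_4], [v_5], [v_6], [v_7], [v_8], [v_9]
  1-simplices (30): (30 of them)
  2-simplices (20): (20 of them)

Hence C_0 ≅ Z^10, C_1 ≅ Z^30, C_2 ≅ Z^20.

Boundary ∂_1: C_1 → C_0 is given by ∂[p,q] = [q] − [p].
The 10×30 boundary matrix has rank 9 and Smith normal form diag(1,1,1,1,1,1,1,1,1).

∂_2: C_2 → C_1 maps a triangle to the signed sum of its edges. For instance
  ∂[v_0,v_1,v_8] = [v_1,v_8] − [v_0,v_8] + [v_0,v_1],
  ∂[v_0,v_5,v_9] = [v_5,v_9] − [v_0,v_9] + [v_0,v_5].
The 30×20 boundary matrix has rank 20 and Smith normal form diag(1,1,1,1,1,1,1,1,1,1,1,1,1,1,1,1,1,1,1,2).

Reading off H_k = ker ∂_k / im ∂_{k+1}:

  H_0: rank C_0 − rank ∂_1 = 10 − 9 = 1, and the invariant factors of ∂_1 are all 1, so H_0 ≅ Z.
  H_1: rank ker ∂_1 − rank ∂_2 = (30 − 9) − 20 = 1, and ∂_2 has invariant factor 2 > 1, so H_1 ≅ Z ⊕ Z/2.
  H_2: rank ker ∂_2 − rank ∂_3 = (20 − 20) − 0 = 0, and there is no ∂_3, so H_2 ≅ 0.

As a check, the Euler characteristic is 10 − 30 + 20 = 0, which agrees with 1 − 1 + 0 = 0.
(K is a triangulation of the Klein bottle.)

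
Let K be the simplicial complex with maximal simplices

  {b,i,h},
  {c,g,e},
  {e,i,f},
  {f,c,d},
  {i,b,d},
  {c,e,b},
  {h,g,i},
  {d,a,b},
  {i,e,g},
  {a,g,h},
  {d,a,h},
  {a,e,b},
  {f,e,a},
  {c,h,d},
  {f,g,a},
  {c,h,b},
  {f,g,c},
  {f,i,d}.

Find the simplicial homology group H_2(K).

H_2 ≅ 0.

Fix the vertex order a < b < c < d < e < f < g < h < i and write every simplex with vertices in increasing order. Then dim K = 2 and the simplices of K are:

  0-simplices (9): a, b, c, d, e, f, g, h, i
  1-simplices (27): ab, ad, ae, af, ag, ah, bc, bd, be, bh, bi, cd, ce, cf, cg, ch, df, dh, di, ef, eg, ei, fg, fi, gh, gi, hi
  2-simplices (18): abd, abe, adh, aef, afg, agh, bce, bch, bdi, bhi, cdf, cdh, ceg, cfg, dfi, efi, egi, ghi

so the chain groups are C_0 ≅ Z^9, C_1 ≅ Z^27, C_2 ≅ Z^18.

∂_1: C_1 → C_0 sends each edge [p,q] (with p < q) to q − p.
As a 9×27 matrix over Z this has rank 8, with invariant factors (1,1,1,1,1,1,1,1).

Boundary ∂_2: C_2 → C_1 maps a triangle to the signed sum of its edges. For instance
  ∂bdi = di − bi + bd,
  ∂dfi = fi − di + df.
The resulting 27×18 matrix has rank 18, and its Smith normal form has invariant factors (1,1,1,1,1,1,1,1,1,1,1,1,1,1,1,1,1,2).

Computing H_k = (kernel of ∂_k) / (image of ∂_{k+1}):

  H_2: rank ker ∂_2 − rank ∂_3 = (18 − 18) − 0 = 0, and there is no ∂_3, so H_2 ≅ 0.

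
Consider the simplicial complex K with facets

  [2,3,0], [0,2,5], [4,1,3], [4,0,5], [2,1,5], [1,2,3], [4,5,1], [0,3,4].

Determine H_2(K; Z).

H_2 = Z.

Fix the vertex order 0 < 1 < 2 < 3 < 4 < 5 and write every simplex with vertices in increasing order. Then dim K = 2 and the simplices of K are:

  0-simplices (6): [0], [1], [2], [3], [4], [5]
  1-simplices (12): [0,2], [0,3], [0,4], [0,5], [1,2], [1,3], [1,4], [1,5], [2,3], [2,5], [3,4], [4,5]
  2-simplices (8): [0,2,3], [0,2,5], [0,3,4], [0,4,5], [1,2,3], [1,2,5], [1,3,4], [1,4,5]

Hence C_0 ≅ Z^6, C_1 ≅ Z^12, C_2 ≅ Z^8.

∂_1: C_1 → C_0 maps an edge to its endpoints' difference, ∂[p,q] = q − p. For instance
  ∂[1,3] = [3] − [1].
The resulting 6×12 matrix has rank 5, and its Smith normal form has invariant factors (1,1,1,1,1).

Boundary ∂_2: C_2 → C_1 sends each 2-simplex [p,q,r] to [q,r] − [p,r] + [p,q]. For instance
  ∂[1,3,4] = [3,4] − [1,4] + [1,3],
  ∂[0,4,5] = [4,5] − [0,5] + [0,4].
This gives a 12×8 integer matrix of rank 7; reducing to Smith normal form yields diagonal entries (1,1,1,1,1,1,1).

Now H_k = ker ∂_k / im ∂_{k+1}, so:

  H_2: rank ker ∂_2 − rank ∂_3 = (8 − 7) − 0 = 1, and there is no ∂_3, so H_2 = Z.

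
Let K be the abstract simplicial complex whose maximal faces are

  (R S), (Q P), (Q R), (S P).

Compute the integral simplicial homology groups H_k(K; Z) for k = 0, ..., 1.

H_0 = Z,  H_1 = Z.

Order the vertices as P < Q < R < S. Listing each simplex with vertices in this order, K has dimension 1 with simplices:

  0-simplices (4): P, Q, R, S
  1-simplices (4): PQ, PS, QR, RS

giving chain groups C_0 ≅ Z^4, C_1 ≅ Z^4.

Boundary ∂_1: C_1 → C_0 is given by ∂[p,q] = [q] − [p]. For instance
  ∂QR = R − Q.
As a 4×4 matrix over Z this has rank 3, with invariant factors (1,1,1).

Now H_k = ker ∂_k / im ∂_{k+1}, so:

  H_0: rank C_0 − rank ∂_1 = 4 − 3 = 1, and the invariant factors of ∂_1 are all 1, so H_0 ≅ Z.
  H_1: rank ker ∂_1 − rank ∂_2 = (4 − 3) − 0 = 1, and there is no ∂_2, so H_1 ≅ Z.

As a check, the Euler characteristic is 4 − 4 = 0, which agrees with 1 − 1 = 0.
(K is a triangulation of the circle S^1.)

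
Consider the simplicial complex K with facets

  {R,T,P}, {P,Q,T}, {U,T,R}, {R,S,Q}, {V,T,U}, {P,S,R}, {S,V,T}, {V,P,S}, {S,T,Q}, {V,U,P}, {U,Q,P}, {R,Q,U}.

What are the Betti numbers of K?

b_0 = 1, b_1 = 0, b_2 = 0.

Order the vertices as P < Q < R < S < T < U < V. Listing each simplex with vertices in this order, K has dimension 2 with simplices:

  0-simplices (7): P, Q, R, S, T, U, V
  1-simplices (18): PQ, PR, PS, PT, PU, PV, QR, QS, QT, QU, RS, RT, RU, ST, SV, TU, TV, UV
  2-simplices (12): PQT, PQU, PRS, PRT, PSV, PUV, QRS, QRU, QST, RTU, STV, TUV

giving chain groups C_0 ≅ Z^7, C_1 ≅ Z^18, C_2 ≅ Z^12.

The boundary map ∂_1: C_1 → C_0 maps an edge to its endpoints' difference, ∂[p,q] = q − p. For instance
  ∂PR = R − P.
The resulting 7×18 matrix has rank 6, and its Smith normal form has invariant factors (1,1,1,1,1,1).

Boundary ∂_2: C_2 → C_1 acts by ∂[p,q,r] = [q,r] − [p,r] + [p,q]. For instance
  ∂QRU = RU − QU + QR,
  ∂STV = TV − SV + ST.
This gives a 18×12 integer matrix of rank 12; reducing to Smith normal form yields diagonal entries (1,1,1,1,1,1,1,1,1,1,1,2).

From H_k ≅ ker(∂_k) / im(∂_{k+1}) we obtain:

  H_0: rank C_0 − rank ∂_1 = 7 − 6 = 1, and the invariant factors of ∂_1 are all 1, so H_0 = Z.
  H_1: rank ker ∂_1 − rank ∂_2 = (18 − 6) − 12 = 0, and ∂_2 has invariant factor 2 > 1, so H_1 = Z/2.
  H_2: rank ker ∂_2 − rank ∂_3 = (12 − 12) − 0 = 0, and there is no ∂_3, so H_2 = 0.

(K is a triangulation of the real projective plane RP^2.)

Hence the Betti numbers are b_0 = 1, b_1 = 0, b_2 = 0.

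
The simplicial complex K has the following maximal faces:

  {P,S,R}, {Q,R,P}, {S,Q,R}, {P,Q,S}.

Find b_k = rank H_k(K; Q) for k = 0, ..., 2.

b_0 = 1, b_1 = 0, b_2 = 1.

Take the total order P < Q < R < S on the vertex set. Then K (dimension 2) consists of the simplices:

  0-simplices (4): P, Q, R, S
  1-simplices (6): PQ, PR, PS, QR, QS, RS
  2-simplices (4): PQR, PQS, PRS, QRS

Hence C_0 ≅ Z^4, C_1 ≅ Z^6, C_2 ≅ Z^4.

Boundary ∂_1: C_1 → C_0 maps an edge to its endpoints' difference, ∂[p,q] = q − p. For instance
  ∂PR = R − P.
The 4×6 boundary matrix has rank 3 and Smith normal form diag(1,1,1).

The boundary map ∂_2: C_2 → C_1 sends each 2-simplex [p,q,r] to [q,r] − [p,r] + [p,q]. For instance
  ∂QRS = RS − QS + QR,
  ∂PQR = QR − PR + PQ.
This gives a 6×4 integer matrix of rank 3; reducing to Smith normal form yields diagonal entries (1,1,1).

Computing H_k = (kernel of ∂_k) / (image of ∂_{k+1}):

  H_0: rank C_0 − rank ∂_1 = 4 − 3 = 1, and the invariant factors of ∂_1 are all 1, so H_0 = Z.
  H_1: rank ker ∂_1 − rank ∂_2 = (6 − 3) − 3 = 0, and the invariant factors of ∂_2 are all 1, so H_1 = 0.
  H_2: rank ker ∂_2 − rank ∂_3 = (4 − 3) − 0 = 1, and there is no ∂_3, so H_2 = Z.

Hence the Betti numbers are b_0 = 1, b_1 = 0, b_2 = 1.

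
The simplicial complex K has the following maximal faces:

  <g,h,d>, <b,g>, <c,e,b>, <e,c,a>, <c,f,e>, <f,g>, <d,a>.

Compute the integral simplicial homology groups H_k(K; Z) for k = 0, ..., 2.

H_0 = Z,  H_1 = Z^2,  H_2 = 0.

Fix the vertex order a < b < c < d < e < f < g < h and write every simplex with vertices in increasing order. Then dim K = 2 and the simplices of K are:

  0-simplices (8): a, b, c, d, e, f, g, h
  1-simplices (13): ac, ad, ae, bc, be, bg, ce, cf, dg, dh, ef, fg, gh
  2-simplices (4): ace, bce, cef, dgh

Hence C_0 ≅ Z^8, C_1 ≅ Z^13, C_2 ≅ Z^4.

The boundary map ∂_1: C_1 → C_0 maps an edge to its endpoints' difference, ∂[p,q] = q − p. For instance
  ∂bc = c − b.
The resulting 8×13 matrix has rank 7, and its Smith normal form has invariant factors (1,1,1,1,1,1,1).

Boundary ∂_2: C_2 → C_1 maps a triangle to the signed sum of its edges. For instance
  ∂ace = ce − ae + ac,
  ∂dgh = gh − dh + dg.
The resulting 13×4 matrix has rank 4, and its Smith normal form has invariant factors (1,1,1,1).

Computing H_k = (kernel of ∂_k) / (image of ∂_{k+1}):

  H_0: rank C_0 − rank ∂_1 = 8 − 7 = 1, and the invariant factors of ∂_1 are all 1, so H_0 ≅ Z.
  H_1: rank ker ∂_1 − rank ∂_2 = (13 − 7) − 4 = 2, and the invariant factors of ∂_2 are all 1, so H_1 ≅ Z^2.
  H_2: rank ker ∂_2 − rank ∂_3 = (4 − 4) − 0 = 0, and there is no ∂_3, so H_2 ≅ 0.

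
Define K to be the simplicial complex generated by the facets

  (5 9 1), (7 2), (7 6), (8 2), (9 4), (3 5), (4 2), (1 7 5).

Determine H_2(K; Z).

H_2 = 0.

Take the total order 1 < 2 < 3 < 4 < 5 < 6 < 7 < 8 < 9 on the vertex set. Then K (dimension 2) consists of the simplices:

  0-simplices (9): [1], [2], [3], [4], [5], [6], [7], [8], [9]
  1-simplices (11): [1,5], [1,7], [1,9], [2,4], [2,7], [2,8], [3,5], [4,9], [5,7], [5,9], [6,7]
  2-simplices (2): [1,5,7], [1,5,9]

Hence C_0 ≅ Z^9, C_1 ≅ Z^11, C_2 ≅ Z^2.

The boundary map ∂_1: C_1 → C_0 maps an edge to its endpoints' difference, ∂[p,q] = q − p. For instance
  ∂[1,5] = [5] − [1].
The 9×11 boundary matrix has rank 8 and Smith normal form diag(1,1,1,1,1,1,1,1).

The boundary map ∂_2: C_2 → C_1 acts by ∂[p,q,r] = [q,r] − [p,r] + [p,q]. For instance
  ∂[1,5,7] = [5,7] − [1,7] + [1,5],
  ∂[1,5,9] = [5,9] − [1,9] + [1,5].
As a 11×2 matrix over Z this has rank 2, with invariant factors (1,1).

Now H_k = ker ∂_k / im ∂_{k+1}, so:

  H_2: rank ker ∂_2 − rank ∂_3 = (2 − 2) − 0 = 0, and there is no ∂_3, so H_2 = 0.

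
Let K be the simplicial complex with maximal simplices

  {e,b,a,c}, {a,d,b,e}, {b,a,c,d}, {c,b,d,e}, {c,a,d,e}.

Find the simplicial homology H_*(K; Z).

Fix the vertex order a < b < c < d < e and write every simplex with vertices in increasing order. Then dim K = 3 and the simplices of K are:

  0-simplices (5): a, b, c, d, e
  1-simplices (10): ab, ac, ad, ae, bc, bd, be, cd, ce, de
  2-simplices (10): abc, abd, abe, acd, ace, ade, bcd, bce, bde, cde
  3-simplices (5): abcd, abce, abde, acde, bcde

so the chain groups are C_0 ≅ Z^5, C_1 ≅ Z^10, C_2 ≅ Z^10, C_3 ≅ Z^5.

Boundary ∂_1: C_1 → C_0 is given by ∂[p,q] = [q] − [p].
The 5×10 boundary matrix has rank 4 and Smith normal form diag(1,1,1,1).

The boundary map ∂_2: C_2 → C_1 sends each 2-simplex [p,q,r] to [q,r] − [p,r] + [p,q]. For instance
  ∂ade = de − ae + ad,
  ∂bce = ce − be + bc.
The resulting 10×10 matrix has rank 6, and its Smith normal form has invariant factors (1,1,1,1,1,1).

Boundary ∂_3: C_3 → C_2 sends each 3-simplex σ to the alternating sum Σ_i (−1)^i (σ with its i-th vertex removed). For instance
  ∂acde = cde − ade + ace − acd,
  ∂bcde = cde − bde + bce − bcd.
This gives a 10×5 integer matrix of rank 4; reducing to Smith normal form yields diagonal entries (1,1,1,1).

From H_k ≅ ker(∂_k) / im(∂_{k+1}) we obtain:

  H_0: rank C_0 − rank ∂_1 = 5 − 4 = 1, and the invariant factors of ∂_1 are all 1, so H_0 ≅ Z.
  H_1: rank ker ∂_1 − rank ∂_2 = (10 − 4) − 6 = 0, and the invariant factors of ∂_2 are all 1, so H_1 ≅ 0.
  H_2: rank ker ∂_2 − rank ∂_3 = (10 − 6) − 4 = 0, and the invariant factors of ∂_3 are all 1, so H_2 ≅ 0.
  H_3: rank ker ∂_3 − rank ∂_4 = (5 − 4) − 0 = 1, and there is no ∂_4, so H_3 ≅ Z.

H_0 ≅ Z,  H_1 = 0,  H_2 = 0,  H_3 ≅ Z.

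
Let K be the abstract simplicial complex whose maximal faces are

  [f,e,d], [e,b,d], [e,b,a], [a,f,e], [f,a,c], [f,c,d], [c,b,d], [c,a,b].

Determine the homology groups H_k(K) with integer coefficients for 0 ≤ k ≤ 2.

H_0 = Z,  H_1 = 0,  H_2 = Z.

Order the vertices as a < b < c < d < e < f. Listing each simplex with vertices in this order, K has dimension 2 with simplices:

  0-simplices (6): a, b, c, d, e, f
  1-simplices (12): ab, ac, ae, af, bc, bd, be, cd, cf, de, df, ef
  2-simplices (8): abc, abe, acf, aef, bcd, bde, cdf, def

Hence C_0 ≅ Z^6, C_1 ≅ Z^12, C_2 ≅ Z^8.

Boundary ∂_1: C_1 → C_0 maps an edge to its endpoints' difference, ∂[p,q] = q − p.
The resulting 6×12 matrix has rank 5, and its Smith normal form has invariant factors (1,1,1,1,1).

∂_2: C_2 → C_1 acts by ∂[p,q,r] = [q,r] − [p,r] + [p,q]. For instance
  ∂aef = ef − af + ae,
  ∂bcd = cd − bd + bc.
As a 12×8 matrix over Z this has rank 7, with invariant factors (1,1,1,1,1,1,1).

Computing H_k = (kernel of ∂_k) / (image of ∂_{k+1}):

  H_0: rank C_0 − rank ∂_1 = 6 − 5 = 1, and the invariant factors of ∂_1 are all 1, so H_0 ≅ Z.
  H_1: rank ker ∂_1 − rank ∂_2 = (12 − 5) − 7 = 0, and the invariant factors of ∂_2 are all 1, so H_1 ≅ 0.
  H_2: rank ker ∂_2 − rank ∂_3 = (8 − 7) − 0 = 1, and there is no ∂_3, so H_2 ≅ Z.

As a check, the Euler characteristic is 6 − 12 + 8 = 2, which agrees with 1 − 0 + 1 = 2.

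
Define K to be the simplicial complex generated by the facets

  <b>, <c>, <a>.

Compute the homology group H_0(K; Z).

Fix the vertex order a < b < c and write every simplex with vertices in increasing order. Then dim K = 0 and the simplices of K are:

  0-simplices (3): a, b, c

so the chain groups are C_0 ≅ Z^3.

Now H_k = ker ∂_k / im ∂_{k+1}, so:

  H_0: rank C_0 − rank ∂_1 = 3 − 0 = 3, and there is no ∂_1, so H_0 ≅ Z^3.

H_0 ≅ Z^3.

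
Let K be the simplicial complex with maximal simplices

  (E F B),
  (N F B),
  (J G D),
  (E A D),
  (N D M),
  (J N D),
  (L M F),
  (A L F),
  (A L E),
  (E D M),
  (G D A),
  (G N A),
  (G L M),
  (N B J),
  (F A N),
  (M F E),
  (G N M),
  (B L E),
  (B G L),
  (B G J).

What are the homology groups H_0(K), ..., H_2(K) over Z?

H_0 ≅ Z,  H_1 ≅ Z ⊕ Z/2,  H_2 = 0.

Take the total order A < B < D < E < F < G < J < L < M < N on the vertex set. Then K (dimension 2) consists of the simplices:

  0-simplices (10): A, B, D, E, F, G, J, L, M, N
  1-simplices (30): AD, AE, AF, AG, AL, AN, BE, BF, BG, BJ, BL, BN, DE, DG, DJ, DM, DN, EF, EL, EM, FL, FM, FN, GJ, GL, GM, GN, JN, LM, MN
  2-simplices (20): ADE, ADG, AEL, AFL, AFN, AGN, BEF, BEL, BFN, BGJ, BGL, BJN, DEM, DGJ, DJN, DMN, EFM, FLM, GLM, GMN

so the chain groups are C_0 ≅ Z^10, C_1 ≅ Z^30, C_2 ≅ Z^20.

The boundary map ∂_1: C_1 → C_0 is given by ∂[p,q] = [q] − [p]. For instance
  ∂BJ = J − B.
The 10×30 boundary matrix has rank 9 and Smith normal form diag(1,1,1,1,1,1,1,1,1).

The boundary map ∂_2: C_2 → C_1 maps a triangle to the signed sum of its edges. For instance
  ∂BEL = EL − BL + BE,
  ∂AGN = GN − AN + AG.
The resulting 30×20 matrix has rank 20, and its Smith normal form has invariant factors (1,1,1,1,1,1,1,1,1,1,1,1,1,1,1,1,1,1,1,2).

Now H_k = ker ∂_k / im ∂_{k+1}, so:

  H_0: rank C_0 − rank ∂_1 = 10 − 9 = 1, and the invariant factors of ∂_1 are all 1, so H_0 ≅ Z.
  H_1: rank ker ∂_1 − rank ∂_2 = (30 − 9) − 20 = 1, and ∂_2 has invariant factor 2 > 1, so H_1 ≅ Z ⊕ Z/2.
  H_2: rank ker ∂_2 − rank ∂_3 = (20 − 20) − 0 = 0, and there is no ∂_3, so H_2 ≅ 0.

(K is a triangulation of the Klein bottle.)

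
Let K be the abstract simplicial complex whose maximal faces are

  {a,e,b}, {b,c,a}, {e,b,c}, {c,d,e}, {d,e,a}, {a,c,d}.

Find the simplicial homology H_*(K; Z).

K has 5 vertices, 9 edges, 6 triangles.
rank ∂_0 = 0, rank ∂_1 = 4 ⇒ b_0 = 5 − 0 − 4 = 1; all invariant factors of ∂_1 are 1 so no torsion. So H_0 = Z.
rank ∂_1 = 4, rank ∂_2 = 5 ⇒ b_1 = 9 − 4 − 5 = 0; all invariant factors of ∂_2 are 1 so no torsion. So H_1 = 0.
rank ∂_2 = 5, rank ∂_3 = 0 ⇒ b_2 = 6 − 5 − 0 = 1. So H_2 = Z.

H_0 ≅ Z,  H_1 = 0,  H_2 ≅ Z.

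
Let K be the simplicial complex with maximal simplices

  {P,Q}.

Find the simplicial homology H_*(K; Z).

K has 2 vertices, 1 edge.
rank ∂_0 = 0, rank ∂_1 = 1 ⇒ b_0 = 2 − 0 − 1 = 1; all invariant factors of ∂_1 are 1 so no torsion. So H_0 ≅ Z.
rank ∂_1 = 1, rank ∂_2 = 0 ⇒ b_1 = 1 − 1 − 0 = 0. So H_1 ≅ 0.

H_0 = Z,  H_1 = 0.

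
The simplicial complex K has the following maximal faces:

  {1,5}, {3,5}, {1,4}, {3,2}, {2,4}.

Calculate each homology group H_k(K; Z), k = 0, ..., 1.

K has 5 vertices, 5 edges.
rank ∂_0 = 0, rank ∂_1 = 4 ⇒ b_0 = 5 − 0 − 4 = 1; all invariant factors of ∂_1 are 1 so no torsion. So H_0 ≅ Z.
rank ∂_1 = 4, rank ∂_2 = 0 ⇒ b_1 = 5 − 4 − 0 = 1. So H_1 ≅ Z.

H_0 ≅ Z,  H_1 ≅ Z.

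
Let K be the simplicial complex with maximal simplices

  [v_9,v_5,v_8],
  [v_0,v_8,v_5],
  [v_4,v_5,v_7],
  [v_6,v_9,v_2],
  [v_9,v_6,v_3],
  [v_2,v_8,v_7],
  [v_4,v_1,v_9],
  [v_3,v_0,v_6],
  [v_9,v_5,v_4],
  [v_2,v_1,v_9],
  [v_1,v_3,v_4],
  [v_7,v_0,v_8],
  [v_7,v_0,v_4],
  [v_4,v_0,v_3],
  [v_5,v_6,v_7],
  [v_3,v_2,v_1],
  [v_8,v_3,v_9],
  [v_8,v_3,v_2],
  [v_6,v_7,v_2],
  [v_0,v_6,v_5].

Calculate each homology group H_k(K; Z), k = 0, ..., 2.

H_0 = Z,  H_1 = Z ⊕ Z/2Z,  H_2 = 0.

Take the total order v_0 < v_1 < v_2 < v_3 < v_4 < v_5 < v_6 < v_7 < v_8 < v_9 on the vertex set. Then K (dimension 2) consists of the simplices:

  0-simplices (10): [v_0], [v_1], [v_2], [v_3], [v_4], [v_5], [v_6], [v_7], [v_8], [v_9]
  1-simplices (30): (30 of them)
  2-simplices (20): (20 of them)

Hence C_0 ≅ Z^10, C_1 ≅ Z^30, C_2 ≅ Z^20.

Boundary ∂_1: C_1 → C_0 maps an edge to its endpoints' difference, ∂[p,q] = q − p. For instance
  ∂[v_3,v_9] = [v_9] − [v_3].
As a 10×30 matrix over Z this has rank 9, with invariant factors (1,1,1,1,1,1,1,1,1).

The boundary map ∂_2: C_2 → C_1 acts by ∂[p,q,r] = [q,r] − [p,r] + [p,q]. For instance
  ∂[v_0,v_3,v_6] = [v_3,v_6] − [v_0,v_6] + [v_0,v_3],
  ∂[v_0,v_3,v_4] = [v_3,v_4] − [v_0,v_4] + [v_0,v_3].
The resulting 30×20 matrix has rank 20, and its Smith normal form has invariant factors (1,1,1,1,1,1,1,1,1,1,1,1,1,1,1,1,1,1,1,2).

Computing H_k = (kernel of ∂_k) / (image of ∂_{k+1}):

  H_0: rank C_0 − rank ∂_1 = 10 − 9 = 1, and the invariant factors of ∂_1 are all 1, so H_0 = Z.
  H_1: rank ker ∂_1 − rank ∂_2 = (30 − 9) − 20 = 1, and ∂_2 has invariant factor 2 > 1, so H_1 = Z ⊕ Z/2Z.
  H_2: rank ker ∂_2 − rank ∂_3 = (20 − 20) − 0 = 0, and there is no ∂_3, so H_2 = 0.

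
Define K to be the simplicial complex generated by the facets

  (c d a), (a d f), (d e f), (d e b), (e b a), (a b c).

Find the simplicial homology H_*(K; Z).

Fix the vertex order a < b < c < d < e < f and write every simplex with vertices in increasing order. Then dim K = 2 and the simplices of K are:

  0-simplices (6): a, b, c, d, e, f
  1-simplices (12): ab, ac, ad, ae, af, bc, bd, be, cd, de, df, ef
  2-simplices (6): abc, abe, acd, adf, bde, def

so the chain groups are C_0 ≅ Z^6, C_1 ≅ Z^12, C_2 ≅ Z^6.

∂_1: C_1 → C_0 maps an edge to its endpoints' difference, ∂[p,q] = q − p. For instance
  ∂cd = d − c.
As a 6×12 matrix over Z this has rank 5, with invariant factors (1,1,1,1,1).

∂_2: C_2 → C_1 maps a triangle to the signed sum of its edges. For instance
  ∂bde = de − be + bd,
  ∂abc = bc − ac + ab.
This gives a 12×6 integer matrix of rank 6; reducing to Smith normal form yields diagonal entries (1,1,1,1,1,1).

From H_k ≅ ker(∂_k) / im(∂_{k+1}) we obtain:

  H_0: rank C_0 − rank ∂_1 = 6 − 5 = 1, and the invariant factors of ∂_1 are all 1, so H_0 ≅ Z.
  H_1: rank ker ∂_1 − rank ∂_2 = (12 − 5) − 6 = 1, and the invariant factors of ∂_2 are all 1, so H_1 ≅ Z.
  H_2: rank ker ∂_2 − rank ∂_3 = (6 − 6) − 0 = 0, and there is no ∂_3, so H_2 ≅ 0.

H_0 ≅ Z,  H_1 ≅ Z,  H_2 = 0.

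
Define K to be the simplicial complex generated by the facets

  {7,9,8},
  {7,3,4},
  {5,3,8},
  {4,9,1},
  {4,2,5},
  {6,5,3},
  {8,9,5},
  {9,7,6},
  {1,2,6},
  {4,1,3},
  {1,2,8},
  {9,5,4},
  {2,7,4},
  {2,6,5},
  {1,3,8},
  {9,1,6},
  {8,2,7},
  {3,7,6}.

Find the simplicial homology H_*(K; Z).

Order the vertices as 1 < 2 < 3 < 4 < 5 < 6 < 7 < 8 < 9. Listing each simplex with vertices in this order, K has dimension 2 with simplices:

  0-simplices (9): [1], [2], [3], [4], [5], [6], [7], [8], [9]
  1-simplices (27): (27 of them)
  2-simplices (18): [1,2,6], [1,2,8], [1,3,4], [1,3,8], [1,4,9], [1,6,9], [2,4,5], [2,4,7], [2,5,6], [2,7,8], [3,4,7], [3,5,6], [3,5,8], [3,6,7], [4,5,9], [5,8,9], [6,7,9], [7,8,9]

Hence C_0 ≅ Z^9, C_1 ≅ Z^27, C_2 ≅ Z^18.

∂_1: C_1 → C_0 is given by ∂[p,q] = [q] − [p].
As a 9×27 matrix over Z this has rank 8, with invariant factors (1,1,1,1,1,1,1,1).

∂_2: C_2 → C_1 maps a triangle to the signed sum of its edges. For instance
  ∂[3,4,7] = [4,7] − [3,7] + [3,4],
  ∂[1,3,4] = [3,4] − [1,4] + [1,3].
As a 27×18 matrix over Z this has rank 17, with invariant factors (1,1,1,1,1,1,1,1,1,1,1,1,1,1,1,1,1).

Now H_k = ker ∂_k / im ∂_{k+1}, so:

  H_0: rank C_0 − rank ∂_1 = 9 − 8 = 1, and the invariant factors of ∂_1 are all 1, so H_0 = Z.
  H_1: rank ker ∂_1 − rank ∂_2 = (27 − 8) − 17 = 2, and the invariant factors of ∂_2 are all 1, so H_1 = Z^2.
  H_2: rank ker ∂_2 − rank ∂_3 = (18 − 17) − 0 = 1, and there is no ∂_3, so H_2 = Z.

As a check, the Euler characteristic is 9 − 27 + 18 = 0, which agrees with 1 − 2 + 1 = 0.
(K is a triangulation of the torus T^2.)

H_0 = Z,  H_1 = Z^2,  H_2 = Z.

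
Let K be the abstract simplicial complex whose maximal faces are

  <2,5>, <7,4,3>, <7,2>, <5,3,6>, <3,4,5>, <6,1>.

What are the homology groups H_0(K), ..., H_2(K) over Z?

H_0 = Z,  H_1 = Z,  H_2 = 0.

Take the total order 1 < 2 < 3 < 4 < 5 < 6 < 7 on the vertex set. Then K (dimension 2) consists of the simplices:

  0-simplices (7): [1], [2], [3], [4], [5], [6], [7]
  1-simplices (10): [1,6], [2,5], [2,7], [3,4], [3,5], [3,6], [3,7], [4,5], [4,7], [5,6]
  2-simplices (3): [3,4,5], [3,4,7], [3,5,6]

Hence C_0 ≅ Z^7, C_1 ≅ Z^10, C_2 ≅ Z^3.

Boundary ∂_1: C_1 → C_0 is given by ∂[p,q] = [q] − [p].
As a 7×10 matrix over Z this has rank 6, with invariant factors (1,1,1,1,1,1).

∂_2: C_2 → C_1 acts by ∂[p,q,r] = [q,r] − [p,r] + [p,q]. For instance
  ∂[3,4,7] = [4,7] − [3,7] + [3,4],
  ∂[3,5,6] = [5,6] − [3,6] + [3,5].
The resulting 10×3 matrix has rank 3, and its Smith normal form has invariant factors (1,1,1).

Computing H_k = (kernel of ∂_k) / (image of ∂_{k+1}):

  H_0: rank C_0 − rank ∂_1 = 7 − 6 = 1, and the invariant factors of ∂_1 are all 1, so H_0 ≅ Z.
  H_1: rank ker ∂_1 − rank ∂_2 = (10 − 6) − 3 = 1, and the invariant factors of ∂_2 are all 1, so H_1 ≅ Z.
  H_2: rank ker ∂_2 − rank ∂_3 = (3 − 3) − 0 = 0, and there is no ∂_3, so H_2 ≅ 0.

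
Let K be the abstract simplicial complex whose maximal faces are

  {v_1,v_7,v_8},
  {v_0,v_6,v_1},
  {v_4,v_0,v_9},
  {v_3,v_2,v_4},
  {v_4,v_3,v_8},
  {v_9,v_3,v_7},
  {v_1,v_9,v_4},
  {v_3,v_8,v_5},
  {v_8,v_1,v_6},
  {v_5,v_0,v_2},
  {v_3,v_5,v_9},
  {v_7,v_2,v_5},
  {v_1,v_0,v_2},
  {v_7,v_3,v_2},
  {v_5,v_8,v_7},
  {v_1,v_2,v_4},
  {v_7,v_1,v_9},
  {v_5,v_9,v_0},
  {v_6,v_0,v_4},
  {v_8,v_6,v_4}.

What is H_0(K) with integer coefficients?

K has 10 vertices, 30 edges, 20 triangles.
rank ∂_0 = 0, rank ∂_1 = 9 ⇒ b_0 = 10 − 0 − 9 = 1; all invariant factors of ∂_1 are 1 so no torsion. So H_0 = Z.

H_0 = Z.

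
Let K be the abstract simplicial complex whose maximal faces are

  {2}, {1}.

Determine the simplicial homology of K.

H_0 ≅ Z^2.

Take the total order 1 < 2 on the vertex set. Then K (dimension 0) consists of the simplices:

  0-simplices (2): [1], [2]

Hence C_0 ≅ Z^2.

Now H_k = ker ∂_k / im ∂_{k+1}, so:

  H_0: rank C_0 − rank ∂_1 = 2 − 0 = 2, and there is no ∂_1, so H_0 ≅ Z^2.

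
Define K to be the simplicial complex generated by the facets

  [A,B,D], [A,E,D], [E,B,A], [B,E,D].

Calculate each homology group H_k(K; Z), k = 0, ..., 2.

Take the total order A < B < D < E on the vertex set. Then K (dimension 2) consists of the simplices:

  0-simplices (4): A, B, D, E
  1-simplices (6): AB, AD, AE, BD, BE, DE
  2-simplices (4): ABD, ABE, ADE, BDE

giving chain groups C_0 ≅ Z^4, C_1 ≅ Z^6, C_2 ≅ Z^4.

Boundary ∂_1: C_1 → C_0 sends each edge [p,q] (with p < q) to q − p.
The 4×6 boundary matrix has rank 3 and Smith normal form diag(1,1,1).

∂_2: C_2 → C_1 acts by ∂[p,q,r] = [q,r] − [p,r] + [p,q]. For instance
  ∂BDE = DE − BE + BD,
  ∂ABE = BE − AE + AB.
This gives a 6×4 integer matrix of rank 3; reducing to Smith normal form yields diagonal entries (1,1,1).

From H_k ≅ ker(∂_k) / im(∂_{k+1}) we obtain:

  H_0: rank C_0 − rank ∂_1 = 4 − 3 = 1, and the invariant factors of ∂_1 are all 1, so H_0 = Z.
  H_1: rank ker ∂_1 − rank ∂_2 = (6 − 3) − 3 = 0, and the invariant factors of ∂_2 are all 1, so H_1 = 0.
  H_2: rank ker ∂_2 − rank ∂_3 = (4 − 3) − 0 = 1, and there is no ∂_3, so H_2 = Z.

(K is a triangulation of the 2-sphere S^2.)

H_0 ≅ Z,  H_1 = 0,  H_2 ≅ Z.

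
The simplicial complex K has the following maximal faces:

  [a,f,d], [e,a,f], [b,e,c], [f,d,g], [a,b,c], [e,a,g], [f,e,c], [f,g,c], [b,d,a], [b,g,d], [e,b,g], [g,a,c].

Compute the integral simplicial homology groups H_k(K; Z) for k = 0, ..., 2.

K has 7 vertices, 18 edges, 12 triangles.
rank ∂_0 = 0, rank ∂_1 = 6 ⇒ b_0 = 7 − 0 − 6 = 1; all invariant factors of ∂_1 are 1 so no torsion. So H_0 ≅ Z.
rank ∂_1 = 6, rank ∂_2 = 12 ⇒ b_1 = 18 − 6 − 12 = 0; ∂_2 has invariant factor(s) [2] giving torsion. So H_1 ≅ Z/2.
rank ∂_2 = 12, rank ∂_3 = 0 ⇒ b_2 = 12 − 12 − 0 = 0. So H_2 ≅ 0.

H_0 ≅ Z,  H_1 ≅ Z/2,  H_2 = 0.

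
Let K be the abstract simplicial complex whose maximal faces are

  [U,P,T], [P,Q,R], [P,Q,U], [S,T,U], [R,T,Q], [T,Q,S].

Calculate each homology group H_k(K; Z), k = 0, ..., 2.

Fix the vertex order P < Q < R < S < T < U and write every simplex with vertices in increasing order. Then dim K = 2 and the simplices of K are:

  0-simplices (6): P, Q, R, S, T, U
  1-simplices (12): PQ, PR, PT, PU, QR, QS, QT, QU, RT, ST, SU, TU
  2-simplices (6): PQR, PQU, PTU, QRT, QST, STU

Hence C_0 ≅ Z^6, C_1 ≅ Z^12, C_2 ≅ Z^6.

∂_1: C_1 → C_0 maps an edge to its endpoints' difference, ∂[p,q] = q − p. For instance
  ∂RT = T − R.
The resulting 6×12 matrix has rank 5, and its Smith normal form has invariant factors (1,1,1,1,1).

The boundary map ∂_2: C_2 → C_1 maps a triangle to the signed sum of its edges. For instance
  ∂PTU = TU − PU + PT,
  ∂PQU = QU − PU + PQ.
This gives a 12×6 integer matrix of rank 6; reducing to Smith normal form yields diagonal entries (1,1,1,1,1,1).

Computing H_k = (kernel of ∂_k) / (image of ∂_{k+1}):

  H_0: rank C_0 − rank ∂_1 = 6 − 5 = 1, and the invariant factors of ∂_1 are all 1, so H_0 = Z.
  H_1: rank ker ∂_1 − rank ∂_2 = (12 − 5) − 6 = 1, and the invariant factors of ∂_2 are all 1, so H_1 = Z.
  H_2: rank ker ∂_2 − rank ∂_3 = (6 − 6) − 0 = 0, and there is no ∂_3, so H_2 = 0.

As a check, the Euler characteristic is 6 − 12 + 6 = 0, which agrees with 1 − 1 + 0 = 0.

H_0 = Z,  H_1 = Z,  H_2 = 0.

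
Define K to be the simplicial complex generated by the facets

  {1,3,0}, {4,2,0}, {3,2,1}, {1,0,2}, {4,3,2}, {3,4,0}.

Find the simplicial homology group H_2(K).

Order the vertices as 0 < 1 < 2 < 3 < 4. Listing each simplex with vertices in this order, K has dimension 2 with simplices:

  0-simplices (5): [0], [1], [2], [3], [4]
  1-simplices (9): [0,1], [0,2], [0,3], [0,4], [1,2], [1,3], [2,3], [2,4], [3,4]
  2-simplices (6): [0,1,2], [0,1,3], [0,2,4], [0,3,4], [1,2,3], [2,3,4]

giving chain groups C_0 ≅ Z^5, C_1 ≅ Z^9, C_2 ≅ Z^6.

Boundary ∂_1: C_1 → C_0 sends each edge [p,q] (with p < q) to q − p. For instance
  ∂[0,1] = [1] − [0].
The resulting 5×9 matrix has rank 4, and its Smith normal form has invariant factors (1,1,1,1).

∂_2: C_2 → C_1 acts by ∂[p,q,r] = [q,r] − [p,r] + [p,q]. For instance
  ∂[0,1,3] = [1,3] − [0,3] + [0,1],
  ∂[0,2,4] = [2,4] − [0,4] + [0,2].
The resulting 9×6 matrix has rank 5, and its Smith normal form has invariant factors (1,1,1,1,1).

Reading off H_k = ker ∂_k / im ∂_{k+1}:

  H_2: rank ker ∂_2 − rank ∂_3 = (6 − 5) − 0 = 1, and there is no ∂_3, so H_2 ≅ Z.

(K is a triangulation of the 2-sphere S^2.)

H_2 ≅ Z.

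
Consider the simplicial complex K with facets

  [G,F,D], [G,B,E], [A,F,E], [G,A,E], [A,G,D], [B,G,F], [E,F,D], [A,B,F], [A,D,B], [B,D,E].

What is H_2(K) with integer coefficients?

H_2 = 0.

We work with the vertex ordering A < B < D < E < F < G. The simplices of K, each written with vertices in increasing order, are:

  0-simplices (6): A, B, D, E, F, G
  1-simplices (15): AB, AD, AE, AF, AG, BD, BE, BF, BG, DE, DF, DG, EF, EG, FG
  2-simplices (10): ABD, ABF, ADG, AEF, AEG, BDE, BEG, BFG, DEF, DFG

so the chain groups are C_0 ≅ Z^6, C_1 ≅ Z^15, C_2 ≅ Z^10.

The boundary map ∂_1: C_1 → C_0 maps an edge to its endpoints' difference, ∂[p,q] = q − p. For instance
  ∂EG = G − E.
The 6×15 boundary matrix has rank 5 and Smith normal form diag(1,1,1,1,1).

The boundary map ∂_2: C_2 → C_1 sends each 2-simplex [p,q,r] to [q,r] − [p,r] + [p,q]. For instance
  ∂AEF = EF − AF + AE,
  ∂ABF = BF − AF + AB.
As a 15×10 matrix over Z this has rank 10, with invariant factors (1,1,1,1,1,1,1,1,1,2).

Now H_k = ker ∂_k / im ∂_{k+1}, so:

  H_2: rank ker ∂_2 − rank ∂_3 = (10 − 10) − 0 = 0, and there is no ∂_3, so H_2 ≅ 0.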